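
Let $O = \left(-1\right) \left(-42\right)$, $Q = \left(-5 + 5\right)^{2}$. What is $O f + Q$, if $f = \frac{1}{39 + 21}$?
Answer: $\frac{7}{10} \approx 0.7$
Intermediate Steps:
$Q = 0$ ($Q = 0^{2} = 0$)
$f = \frac{1}{60} \approx 0.016667$
$O = 42$
$O f + Q = 42 \cdot \frac{1}{60} + 0 = \frac{7}{10} + 0 = \frac{7}{10}$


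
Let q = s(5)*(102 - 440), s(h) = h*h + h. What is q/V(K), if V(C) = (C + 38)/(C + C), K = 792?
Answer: -1606176/83 ≈ -19352.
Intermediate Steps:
s(h) = h + h² (s(h) = h² + h = h + h²)
V(C) = (38 + C)/(2*C) (V(C) = (38 + C)/((2*C)) = (38 + C)*(1/(2*C)) = (38 + C)/(2*C))
q = -10140 (q = (5*(1 + 5))*(102 - 440) = (5*6)*(-338) = 30*(-338) = -10140)
q/V(K) = -10140*1584/(38 + 792) = -10140/((½)*(1/792)*830) = -10140/415/792 = -10140*792/415 = -1606176/83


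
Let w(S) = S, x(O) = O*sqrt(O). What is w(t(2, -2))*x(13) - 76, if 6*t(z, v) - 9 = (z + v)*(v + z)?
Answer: -76 + 39*sqrt(13)/2 ≈ -5.6917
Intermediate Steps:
t(z, v) = 3/2 + (v + z)**2/6 (t(z, v) = 3/2 + ((z + v)*(v + z))/6 = 3/2 + ((v + z)*(v + z))/6 = 3/2 + (v + z)**2/6)
x(O) = O**(3/2)
w(t(2, -2))*x(13) - 76 = (3/2 + (-2 + 2)**2/6)*13**(3/2) - 76 = (3/2 + (1/6)*0**2)*(13*sqrt(13)) - 76 = (3/2 + (1/6)*0)*(13*sqrt(13)) - 76 = (3/2 + 0)*(13*sqrt(13)) - 76 = 3*(13*sqrt(13))/2 - 76 = 39*sqrt(13)/2 - 76 = -76 + 39*sqrt(13)/2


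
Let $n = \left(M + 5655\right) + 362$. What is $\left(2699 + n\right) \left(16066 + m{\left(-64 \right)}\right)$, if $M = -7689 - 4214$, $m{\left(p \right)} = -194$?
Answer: $-50584064$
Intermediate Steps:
$M = -11903$ ($M = -7689 - 4214 = -11903$)
$n = -5886$ ($n = \left(-11903 + 5655\right) + 362 = -6248 + 362 = -5886$)
$\left(2699 + n\right) \left(16066 + m{\left(-64 \right)}\right) = \left(2699 - 5886\right) \left(16066 - 194\right) = \left(-3187\right) 15872 = -50584064$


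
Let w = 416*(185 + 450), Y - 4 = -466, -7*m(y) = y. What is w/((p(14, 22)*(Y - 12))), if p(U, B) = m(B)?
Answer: 462280/2607 ≈ 177.32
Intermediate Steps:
m(y) = -y/7
p(U, B) = -B/7
Y = -462 (Y = 4 - 466 = -462)
w = 264160 (w = 416*635 = 264160)
w/((p(14, 22)*(Y - 12))) = 264160/(((-⅐*22)*(-462 - 12))) = 264160/((-22/7*(-474))) = 264160/(10428/7) = 264160*(7/10428) = 462280/2607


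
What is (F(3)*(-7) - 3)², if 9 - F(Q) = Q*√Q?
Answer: 5679 - 2772*√3 ≈ 877.75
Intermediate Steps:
F(Q) = 9 - Q^(3/2) (F(Q) = 9 - Q*√Q = 9 - Q^(3/2))
(F(3)*(-7) - 3)² = ((9 - 3^(3/2))*(-7) - 3)² = ((9 - 3*√3)*(-7) - 3)² = ((-63 + 21*√3) - 3)² = (-66 + 21*√3)²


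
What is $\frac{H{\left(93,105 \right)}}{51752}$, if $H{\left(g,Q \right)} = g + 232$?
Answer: $\frac{325}{51752} \approx 0.00628$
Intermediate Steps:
$H{\left(g,Q \right)} = 232 + g$
$\frac{H{\left(93,105 \right)}}{51752} = \frac{232 + 93}{51752} = 325 \cdot \frac{1}{51752} = \frac{325}{51752}$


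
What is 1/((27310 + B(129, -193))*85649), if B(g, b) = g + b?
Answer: 1/2333592654 ≈ 4.2852e-10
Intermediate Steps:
B(g, b) = b + g
1/((27310 + B(129, -193))*85649) = 1/((27310 + (-193 + 129))*85649) = (1/85649)/(27310 - 64) = (1/85649)/27246 = (1/27246)*(1/85649) = 1/2333592654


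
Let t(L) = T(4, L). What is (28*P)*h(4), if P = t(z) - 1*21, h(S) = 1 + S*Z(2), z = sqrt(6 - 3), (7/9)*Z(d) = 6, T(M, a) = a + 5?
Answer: -14272 + 892*sqrt(3) ≈ -12727.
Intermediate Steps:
T(M, a) = 5 + a
Z(d) = 54/7 (Z(d) = (9/7)*6 = 54/7)
z = sqrt(3) ≈ 1.7320
t(L) = 5 + L
h(S) = 1 + 54*S/7 (h(S) = 1 + S*(54/7) = 1 + 54*S/7)
P = -16 + sqrt(3) (P = (5 + sqrt(3)) - 1*21 = (5 + sqrt(3)) - 21 = -16 + sqrt(3) ≈ -14.268)
(28*P)*h(4) = (28*(-16 + sqrt(3)))*(1 + (54/7)*4) = (-448 + 28*sqrt(3))*(1 + 216/7) = (-448 + 28*sqrt(3))*(223/7) = -14272 + 892*sqrt(3)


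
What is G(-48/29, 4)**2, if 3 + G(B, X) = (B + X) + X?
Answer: 9409/841 ≈ 11.188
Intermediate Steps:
G(B, X) = -3 + B + 2*X (G(B, X) = -3 + ((B + X) + X) = -3 + (B + 2*X) = -3 + B + 2*X)
G(-48/29, 4)**2 = (-3 - 48/29 + 2*4)**2 = (-3 - 48*1/29 + 8)**2 = (-3 - 48/29 + 8)**2 = (97/29)**2 = 9409/841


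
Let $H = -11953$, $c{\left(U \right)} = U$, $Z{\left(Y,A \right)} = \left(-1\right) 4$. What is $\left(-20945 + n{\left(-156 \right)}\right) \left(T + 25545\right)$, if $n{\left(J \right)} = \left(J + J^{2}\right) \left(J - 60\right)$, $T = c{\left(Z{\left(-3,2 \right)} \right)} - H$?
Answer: $-196611974550$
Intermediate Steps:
$Z{\left(Y,A \right)} = -4$
$T = 11949$ ($T = -4 - -11953 = -4 + 11953 = 11949$)
$n{\left(J \right)} = \left(-60 + J\right) \left(J + J^{2}\right)$ ($n{\left(J \right)} = \left(J + J^{2}\right) \left(-60 + J\right) = \left(-60 + J\right) \left(J + J^{2}\right)$)
$\left(-20945 + n{\left(-156 \right)}\right) \left(T + 25545\right) = \left(-20945 - 156 \left(-60 + \left(-156\right)^{2} - -9204\right)\right) \left(11949 + 25545\right) = \left(-20945 - 156 \left(-60 + 24336 + 9204\right)\right) 37494 = \left(-20945 - 5222880\right) 37494 = \left(-5243825\right) 37494 = -196611974550$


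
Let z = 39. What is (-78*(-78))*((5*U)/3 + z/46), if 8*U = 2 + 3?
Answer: 528801/46 ≈ 11496.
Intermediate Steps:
U = 5/8 (U = (2 + 3)/8 = (1/8)*5 = 5/8 ≈ 0.62500)
(-78*(-78))*((5*U)/3 + z/46) = (-78*(-78))*((5*(5/8))/3 + 39/46) = 6084*((25/8)*(1/3) + 39*(1/46)) = 6084*(25/24 + 39/46) = 6084*(1043/552) = 528801/46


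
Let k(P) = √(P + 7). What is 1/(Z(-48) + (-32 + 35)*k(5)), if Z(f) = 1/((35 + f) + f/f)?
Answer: 12/15551 + 864*√3/15551 ≈ 0.097003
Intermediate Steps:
k(P) = √(7 + P)
Z(f) = 1/(36 + f) (Z(f) = 1/((35 + f) + 1) = 1/(36 + f))
1/(Z(-48) + (-32 + 35)*k(5)) = 1/(1/(36 - 48) + (-32 + 35)*√(7 + 5)) = 1/(1/(-12) + 3*√12) = 1/(-1/12 + 3*(2*√3)) = 1/(-1/12 + 6*√3)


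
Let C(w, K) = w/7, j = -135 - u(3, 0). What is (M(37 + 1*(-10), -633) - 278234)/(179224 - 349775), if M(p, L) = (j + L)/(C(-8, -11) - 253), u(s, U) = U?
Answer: 164990970/101136743 ≈ 1.6314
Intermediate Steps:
j = -135 (j = -135 - 1*0 = -135 + 0 = -135)
C(w, K) = w/7 (C(w, K) = w*(1/7) = w/7)
M(p, L) = 315/593 - 7*L/1779 (M(p, L) = (-135 + L)/((1/7)*(-8) - 253) = (-135 + L)/(-8/7 - 253) = (-135 + L)/(-1779/7) = (-135 + L)*(-7/1779) = 315/593 - 7*L/1779)
(M(37 + 1*(-10), -633) - 278234)/(179224 - 349775) = ((315/593 - 7/1779*(-633)) - 278234)/(179224 - 349775) = ((315/593 + 1477/593) - 278234)/(-170551) = (1792/593 - 278234)*(-1/170551) = -164990970/593*(-1/170551) = 164990970/101136743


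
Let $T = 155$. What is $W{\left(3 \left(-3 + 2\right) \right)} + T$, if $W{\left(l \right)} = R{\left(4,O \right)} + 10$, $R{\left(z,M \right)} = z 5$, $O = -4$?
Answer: $185$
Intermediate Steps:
$R{\left(z,M \right)} = 5 z$
$W{\left(l \right)} = 30$ ($W{\left(l \right)} = 5 \cdot 4 + 10 = 20 + 10 = 30$)
$W{\left(3 \left(-3 + 2\right) \right)} + T = 30 + 155 = 185$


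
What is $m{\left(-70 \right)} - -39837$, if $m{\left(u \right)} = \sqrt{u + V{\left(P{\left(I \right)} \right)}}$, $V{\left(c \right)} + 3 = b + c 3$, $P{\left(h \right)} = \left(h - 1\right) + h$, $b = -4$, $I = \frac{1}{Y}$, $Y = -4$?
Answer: $39837 + \frac{i \sqrt{326}}{2} \approx 39837.0 + 9.0277 i$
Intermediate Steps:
$I = - \frac{1}{4}$ ($I = \frac{1}{-4} = - \frac{1}{4} \approx -0.25$)
$P{\left(h \right)} = -1 + 2 h$ ($P{\left(h \right)} = \left(-1 + h\right) + h = -1 + 2 h$)
$V{\left(c \right)} = -7 + 3 c$ ($V{\left(c \right)} = -3 + \left(-4 + c 3\right) = -3 + \left(-4 + 3 c\right) = -7 + 3 c$)
$m{\left(u \right)} = \sqrt{- \frac{23}{2} + u}$ ($m{\left(u \right)} = \sqrt{u - \left(7 - 3 \left(-1 + 2 \left(- \frac{1}{4}\right)\right)\right)} = \sqrt{u - \left(7 - 3 \left(-1 - \frac{1}{2}\right)\right)} = \sqrt{u + \left(-7 + 3 \left(- \frac{3}{2}\right)\right)} = \sqrt{u - \frac{23}{2}} = \sqrt{- \frac{23}{2} + u}$)
$m{\left(-70 \right)} - -39837 = \frac{\sqrt{-46 + 4 \left(-70\right)}}{2} - -39837 = \frac{\sqrt{-46 - 280}}{2} + 39837 = \frac{\sqrt{-326}}{2} + 39837 = \frac{i \sqrt{326}}{2} + 39837 = 39837 + \frac{i \sqrt{326}}{2}$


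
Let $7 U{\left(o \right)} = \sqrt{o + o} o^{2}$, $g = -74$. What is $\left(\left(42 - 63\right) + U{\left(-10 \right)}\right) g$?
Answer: $1554 - \frac{14800 i \sqrt{5}}{7} \approx 1554.0 - 4727.7 i$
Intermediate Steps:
$U{\left(o \right)} = \frac{\sqrt{2} o^{\frac{5}{2}}}{7}$ ($U{\left(o \right)} = \frac{\sqrt{o + o} o^{2}}{7} = \frac{\sqrt{2 o} o^{2}}{7} = \frac{\sqrt{2} \sqrt{o} o^{2}}{7} = \frac{\sqrt{2} o^{\frac{5}{2}}}{7}$)
$\left(\left(42 - 63\right) + U{\left(-10 \right)}\right) g = \left(\left(42 - 63\right) + \frac{\sqrt{2} \left(-10\right)^{\frac{5}{2}}}{7}\right) \left(-74\right) = \left(-21 + \frac{\sqrt{2} \cdot 100 i \sqrt{10}}{7}\right) \left(-74\right) = \left(-21 + \frac{200 i \sqrt{5}}{7}\right) \left(-74\right) = 1554 - \frac{14800 i \sqrt{5}}{7}$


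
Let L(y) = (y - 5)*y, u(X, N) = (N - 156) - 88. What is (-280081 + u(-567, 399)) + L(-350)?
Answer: -155676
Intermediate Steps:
u(X, N) = -244 + N (u(X, N) = (-156 + N) - 88 = -244 + N)
L(y) = y*(-5 + y) (L(y) = (-5 + y)*y = y*(-5 + y))
(-280081 + u(-567, 399)) + L(-350) = (-280081 + (-244 + 399)) - 350*(-5 - 350) = (-280081 + 155) - 350*(-355) = -279926 + 124250 = -155676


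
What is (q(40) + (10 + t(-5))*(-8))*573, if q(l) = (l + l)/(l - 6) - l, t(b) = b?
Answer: -756360/17 ≈ -44492.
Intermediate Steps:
q(l) = -l + 2*l/(-6 + l) (q(l) = (2*l)/(-6 + l) - l = 2*l/(-6 + l) - l = -l + 2*l/(-6 + l))
(q(40) + (10 + t(-5))*(-8))*573 = (40*(8 - 1*40)/(-6 + 40) + (10 - 5)*(-8))*573 = (40*(8 - 40)/34 + 5*(-8))*573 = (40*(1/34)*(-32) - 40)*573 = (-640/17 - 40)*573 = -1320/17*573 = -756360/17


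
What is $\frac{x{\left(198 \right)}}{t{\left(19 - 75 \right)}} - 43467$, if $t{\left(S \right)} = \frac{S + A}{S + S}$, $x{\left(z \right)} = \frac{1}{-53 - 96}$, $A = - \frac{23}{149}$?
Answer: $- \frac{363688501}{8367} \approx -43467.0$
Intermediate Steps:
$A = - \frac{23}{149}$ ($A = \left(-23\right) \frac{1}{149} = - \frac{23}{149} \approx -0.15436$)
$x{\left(z \right)} = - \frac{1}{149}$ ($x{\left(z \right)} = \frac{1}{-149} = - \frac{1}{149}$)
$t{\left(S \right)} = \frac{- \frac{23}{149} + S}{2 S}$ ($t{\left(S \right)} = \frac{S - \frac{23}{149}}{S + S} = \frac{- \frac{23}{149} + S}{2 S}$)
$\frac{x{\left(198 \right)}}{t{\left(19 - 75 \right)}} - 43467 = - \frac{1}{149 \frac{-23 + 149 \left(19 - 75\right)}{298 \left(19 - 75\right)}} - 43467 = - \frac{1}{149 \frac{-23 + 149 \left(-56\right)}{298 \left(-56\right)}} - 43467 = - \frac{1}{149 \cdot \frac{1}{298} \left(- \frac{1}{56}\right) \left(-23 - 8344\right)} - 43467 = - \frac{1}{149 \cdot \frac{1}{298} \left(- \frac{1}{56}\right) \left(-8367\right)} - 43467 = - \frac{1}{149 \cdot \frac{8367}{16688}} - 43467 = \left(- \frac{1}{149}\right) \frac{16688}{8367} - 43467 = - \frac{112}{8367} - 43467 = - \frac{363688501}{8367}$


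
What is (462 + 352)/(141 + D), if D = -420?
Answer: -814/279 ≈ -2.9176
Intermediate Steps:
(462 + 352)/(141 + D) = (462 + 352)/(141 - 420) = 814/(-279) = 814*(-1/279) = -814/279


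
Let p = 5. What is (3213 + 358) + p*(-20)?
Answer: 3471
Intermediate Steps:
(3213 + 358) + p*(-20) = (3213 + 358) + 5*(-20) = 3571 - 100 = 3471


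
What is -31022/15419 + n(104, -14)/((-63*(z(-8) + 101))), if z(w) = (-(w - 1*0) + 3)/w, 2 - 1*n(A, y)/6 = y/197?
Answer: -34128684130/16946452397 ≈ -2.0139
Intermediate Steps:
n(A, y) = 12 - 6*y/197
z(w) = (3 - w)/w (z(w) = (-(w + 0) + 3)/w = (-w + 3)/w = (3 - w)/w)
-31022/15419 + n(104, -14)/((-63*(z(-8) + 101))) = -31022/15419 + (12 - 6/197*(-14))/((-63*((3 - 1*(-8))/(-8) + 101))) = -31022*1/15419 + (12 + 84/197)/((-63*(-(3 + 8)/8 + 101))) = -31022/15419 + 2448/(197*((-63*(-⅛*11 + 101)))) = -31022/15419 + 2448/(197*((-63*(-11/8 + 101)))) = -31022/15419 + 2448/(197*((-63*797/8))) = -31022/15419 + 2448/(197*(-50211/8)) = -31022/15419 + (2448/197)*(-8/50211) = -31022/15419 - 2176/1099063 = -34128684130/16946452397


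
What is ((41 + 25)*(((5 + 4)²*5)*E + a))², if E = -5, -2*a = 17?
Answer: 18012592521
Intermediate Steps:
a = -17/2 (a = -½*17 = -17/2 ≈ -8.5000)
((41 + 25)*(((5 + 4)²*5)*E + a))² = ((41 + 25)*(((5 + 4)²*5)*(-5) - 17/2))² = (66*((9²*5)*(-5) - 17/2))² = (66*((81*5)*(-5) - 17/2))² = (66*(405*(-5) - 17/2))² = (66*(-2025 - 17/2))² = (66*(-4067/2))² = (-134211)² = 18012592521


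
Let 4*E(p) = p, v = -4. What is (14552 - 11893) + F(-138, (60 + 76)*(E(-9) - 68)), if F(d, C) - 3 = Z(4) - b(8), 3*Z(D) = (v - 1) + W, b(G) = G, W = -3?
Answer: 7954/3 ≈ 2651.3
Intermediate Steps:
E(p) = p/4
Z(D) = -8/3 (Z(D) = ((-4 - 1) - 3)/3 = (-5 - 3)/3 = (⅓)*(-8) = -8/3)
F(d, C) = -23/3 (F(d, C) = 3 + (-8/3 - 1*8) = 3 + (-8/3 - 8) = 3 - 32/3 = -23/3)
(14552 - 11893) + F(-138, (60 + 76)*(E(-9) - 68)) = (14552 - 11893) - 23/3 = 2659 - 23/3 = 7954/3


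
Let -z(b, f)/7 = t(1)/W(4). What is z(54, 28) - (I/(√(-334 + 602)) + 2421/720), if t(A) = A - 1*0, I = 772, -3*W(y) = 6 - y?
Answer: 571/80 - 386*√67/67 ≈ -40.020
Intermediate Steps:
W(y) = -2 + y/3 (W(y) = -(6 - y)/3 = -2 + y/3)
t(A) = A (t(A) = A + 0 = A)
z(b, f) = 21/2 (z(b, f) = -7/(-2 + (⅓)*4) = -7/(-2 + 4/3) = -7/(-⅔) = -7*(-3)/2 = -7*(-3/2) = 21/2)
z(54, 28) - (I/(√(-334 + 602)) + 2421/720) = 21/2 - (772/(√(-334 + 602)) + 2421/720) = 21/2 - (772/(√268) + 2421*(1/720)) = 21/2 - (772/((2*√67)) + 269/80) = 21/2 - (772*(√67/134) + 269/80) = 21/2 - (386*√67/67 + 269/80) = 21/2 - (269/80 + 386*√67/67) = 21/2 + (-269/80 - 386*√67/67) = 571/80 - 386*√67/67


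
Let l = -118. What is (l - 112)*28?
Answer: -6440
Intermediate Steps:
(l - 112)*28 = (-118 - 112)*28 = -230*28 = -6440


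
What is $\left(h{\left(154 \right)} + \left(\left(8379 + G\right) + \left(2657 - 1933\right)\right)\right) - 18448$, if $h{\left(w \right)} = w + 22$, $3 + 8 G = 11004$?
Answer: $- \frac{62351}{8} \approx -7793.9$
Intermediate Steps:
$G = \frac{11001}{8}$ ($G = - \frac{3}{8} + \frac{1}{8} \cdot 11004 = - \frac{3}{8} + \frac{2751}{2} = \frac{11001}{8} \approx 1375.1$)
$h{\left(w \right)} = 22 + w$
$\left(h{\left(154 \right)} + \left(\left(8379 + G\right) + \left(2657 - 1933\right)\right)\right) - 18448 = \left(\left(22 + 154\right) + \left(\left(8379 + \frac{11001}{8}\right) + \left(2657 - 1933\right)\right)\right) - 18448 = \left(176 + \left(\frac{78033}{8} + \left(2657 - 1933\right)\right)\right) - 18448 = \left(176 + \left(\frac{78033}{8} + 724\right)\right) - 18448 = \left(176 + \frac{83825}{8}\right) - 18448 = \frac{85233}{8} - 18448 = - \frac{62351}{8}$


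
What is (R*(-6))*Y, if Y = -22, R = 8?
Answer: 1056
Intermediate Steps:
(R*(-6))*Y = (8*(-6))*(-22) = -48*(-22) = 1056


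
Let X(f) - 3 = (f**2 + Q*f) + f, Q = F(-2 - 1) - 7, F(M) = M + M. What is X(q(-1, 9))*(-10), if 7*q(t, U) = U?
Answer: 5280/49 ≈ 107.76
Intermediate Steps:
F(M) = 2*M
Q = -13 (Q = 2*(-2 - 1) - 7 = 2*(-3) - 7 = -6 - 7 = -13)
q(t, U) = U/7
X(f) = 3 + f**2 - 12*f (X(f) = 3 + ((f**2 - 13*f) + f) = 3 + (f**2 - 12*f) = 3 + f**2 - 12*f)
X(q(-1, 9))*(-10) = (3 + ((1/7)*9)**2 - 12*9/7)*(-10) = (3 + (9/7)**2 - 12*9/7)*(-10) = (3 + 81/49 - 108/7)*(-10) = -528/49*(-10) = 5280/49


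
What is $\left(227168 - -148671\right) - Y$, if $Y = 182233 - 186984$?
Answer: $380590$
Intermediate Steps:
$Y = -4751$ ($Y = 182233 - 186984 = -4751$)
$\left(227168 - -148671\right) - Y = \left(227168 - -148671\right) - -4751 = \left(227168 + 148671\right) + 4751 = 375839 + 4751 = 380590$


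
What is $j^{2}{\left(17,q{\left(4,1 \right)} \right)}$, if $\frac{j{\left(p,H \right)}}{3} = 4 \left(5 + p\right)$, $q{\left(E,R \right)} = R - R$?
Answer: $69696$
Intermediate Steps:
$q{\left(E,R \right)} = 0$
$j{\left(p,H \right)} = 60 + 12 p$ ($j{\left(p,H \right)} = 3 \cdot 4 \left(5 + p\right) = 3 \left(20 + 4 p\right) = 60 + 12 p$)
$j^{2}{\left(17,q{\left(4,1 \right)} \right)} = \left(60 + 12 \cdot 17\right)^{2} = \left(60 + 204\right)^{2} = 264^{2} = 69696$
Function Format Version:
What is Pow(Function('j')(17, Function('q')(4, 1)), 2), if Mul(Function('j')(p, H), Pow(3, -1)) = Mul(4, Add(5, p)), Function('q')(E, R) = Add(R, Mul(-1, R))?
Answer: 69696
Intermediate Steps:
Function('q')(E, R) = 0
Function('j')(p, H) = Add(60, Mul(12, p)) (Function('j')(p, H) = Mul(3, Mul(4, Add(5, p))) = Mul(3, Add(20, Mul(4, p))) = Add(60, Mul(12, p)))
Pow(Function('j')(17, Function('q')(4, 1)), 2) = Pow(Add(60, Mul(12, 17)), 2) = Pow(Add(60, 204), 2) = Pow(264, 2) = 69696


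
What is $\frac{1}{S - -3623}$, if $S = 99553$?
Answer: $\frac{1}{103176} \approx 9.6922 \cdot 10^{-6}$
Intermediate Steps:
$\frac{1}{S - -3623} = \frac{1}{99553 - -3623} = \frac{1}{99553 + \left(-25 + 3648\right)} = \frac{1}{99553 + 3623} = \frac{1}{103176}$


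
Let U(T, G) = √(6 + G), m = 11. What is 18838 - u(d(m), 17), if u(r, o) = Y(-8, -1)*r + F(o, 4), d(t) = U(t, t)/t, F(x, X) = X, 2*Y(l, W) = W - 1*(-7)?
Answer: 18834 - 3*√17/11 ≈ 18833.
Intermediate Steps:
Y(l, W) = 7/2 + W/2 (Y(l, W) = (W - 1*(-7))/2 = (W + 7)/2 = (7 + W)/2 = 7/2 + W/2)
d(t) = √(6 + t)/t
u(r, o) = 4 + 3*r (u(r, o) = (7/2 + (½)*(-1))*r + 4 = (7/2 - ½)*r + 4 = 3*r + 4 = 4 + 3*r)
18838 - u(d(m), 17) = 18838 - (4 + 3*(√(6 + 11)/11)) = 18838 - (4 + 3*(√17/11)) = 18838 - (4 + 3*√17/11) = 18838 + (-4 - 3*√17/11) = 18834 - 3*√17/11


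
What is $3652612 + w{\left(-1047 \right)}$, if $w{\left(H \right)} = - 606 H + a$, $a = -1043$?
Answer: $4286051$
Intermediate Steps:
$w{\left(H \right)} = -1043 - 606 H$ ($w{\left(H \right)} = - 606 H - 1043 = -1043 - 606 H$)
$3652612 + w{\left(-1047 \right)} = 3652612 - -633439 = 3652612 + \left(-1043 + 634482\right) = 3652612 + 633439 = 4286051$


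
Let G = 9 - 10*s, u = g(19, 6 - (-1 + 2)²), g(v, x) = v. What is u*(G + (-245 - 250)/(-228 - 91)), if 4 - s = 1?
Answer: -10716/29 ≈ -369.52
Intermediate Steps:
s = 3 (s = 4 - 1*1 = 4 - 1 = 3)
u = 19
G = -21 (G = 9 - 10*3 = 9 - 30 = -21)
u*(G + (-245 - 250)/(-228 - 91)) = 19*(-21 + (-245 - 250)/(-228 - 91)) = 19*(-21 - 495/(-319)) = 19*(-21 - 495*(-1/319)) = 19*(-21 + 45/29) = 19*(-564/29) = -10716/29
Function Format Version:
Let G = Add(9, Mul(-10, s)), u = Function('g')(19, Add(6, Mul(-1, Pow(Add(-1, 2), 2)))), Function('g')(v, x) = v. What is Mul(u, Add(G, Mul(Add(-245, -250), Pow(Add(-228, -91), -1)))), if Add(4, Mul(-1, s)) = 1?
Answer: Rational(-10716, 29) ≈ -369.52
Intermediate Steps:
s = 3 (s = Add(4, Mul(-1, 1)) = Add(4, -1) = 3)
u = 19
G = -21 (G = Add(9, Mul(-10, 3)) = Add(9, -30) = -21)
Mul(u, Add(G, Mul(Add(-245, -250), Pow(Add(-228, -91), -1)))) = Mul(19, Add(-21, Mul(Add(-245, -250), Pow(Add(-228, -91), -1)))) = Mul(19, Add(-21, Mul(-495, Pow(-319, -1)))) = Mul(19, Add(-21, Mul(-495, Rational(-1, 319)))) = Mul(19, Add(-21, Rational(45, 29))) = Mul(19, Rational(-564, 29)) = Rational(-10716, 29)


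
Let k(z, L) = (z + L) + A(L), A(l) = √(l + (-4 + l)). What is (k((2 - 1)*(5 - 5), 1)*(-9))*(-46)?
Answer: 414 + 414*I*√2 ≈ 414.0 + 585.48*I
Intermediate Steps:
A(l) = √(-4 + 2*l)
k(z, L) = L + z + √(-4 + 2*L) (k(z, L) = (z + L) + √(-4 + 2*L) = (L + z) + √(-4 + 2*L) = L + z + √(-4 + 2*L))
(k((2 - 1)*(5 - 5), 1)*(-9))*(-46) = ((1 + (2 - 1)*(5 - 5) + √(-4 + 2*1))*(-9))*(-46) = ((1 + 1*0 + √(-4 + 2))*(-9))*(-46) = ((1 + 0 + √(-2))*(-9))*(-46) = ((1 + 0 + I*√2)*(-9))*(-46) = ((1 + I*√2)*(-9))*(-46) = (-9 - 9*I*√2)*(-46) = 414 + 414*I*√2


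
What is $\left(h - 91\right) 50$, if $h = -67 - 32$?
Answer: $-9500$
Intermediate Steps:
$h = -99$
$\left(h - 91\right) 50 = \left(-99 - 91\right) 50 = \left(-190\right) 50 = -9500$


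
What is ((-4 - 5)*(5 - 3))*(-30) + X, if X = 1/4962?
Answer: 2679481/4962 ≈ 540.00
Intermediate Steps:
X = 1/4962 ≈ 0.00020153
((-4 - 5)*(5 - 3))*(-30) + X = ((-4 - 5)*(5 - 3))*(-30) + 1/4962 = -9*2*(-30) + 1/4962 = -18*(-30) + 1/4962 = 540 + 1/4962 = 2679481/4962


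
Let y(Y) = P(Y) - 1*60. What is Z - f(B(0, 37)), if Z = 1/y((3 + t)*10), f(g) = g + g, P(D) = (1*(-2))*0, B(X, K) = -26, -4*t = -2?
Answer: 3119/60 ≈ 51.983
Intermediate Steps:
t = 1/2 (t = -1/4*(-2) = 1/2 ≈ 0.50000)
P(D) = 0 (P(D) = -2*0 = 0)
f(g) = 2*g
y(Y) = -60 (y(Y) = 0 - 1*60 = 0 - 60 = -60)
Z = -1/60 (Z = 1/(-60) = -1/60 ≈ -0.016667)
Z - f(B(0, 37)) = -1/60 - 2*(-26) = -1/60 - 1*(-52) = -1/60 + 52 = 3119/60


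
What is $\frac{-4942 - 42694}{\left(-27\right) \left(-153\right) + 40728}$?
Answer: $- \frac{47636}{44859} \approx -1.0619$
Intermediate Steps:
$\frac{-4942 - 42694}{\left(-27\right) \left(-153\right) + 40728} = - \frac{47636}{4131 + 40728} = - \frac{47636}{44859}$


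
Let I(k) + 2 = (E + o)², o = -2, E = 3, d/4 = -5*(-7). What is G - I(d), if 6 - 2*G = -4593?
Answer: 4601/2 ≈ 2300.5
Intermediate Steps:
d = 140 (d = 4*(-5*(-7)) = 4*35 = 140)
G = 4599/2 (G = 3 - ½*(-4593) = 3 + 4593/2 = 4599/2 ≈ 2299.5)
I(k) = -1 (I(k) = -2 + (3 - 2)² = -2 + 1² = -2 + 1 = -1)
G - I(d) = 4599/2 - 1*(-1) = 4599/2 + 1 = 4601/2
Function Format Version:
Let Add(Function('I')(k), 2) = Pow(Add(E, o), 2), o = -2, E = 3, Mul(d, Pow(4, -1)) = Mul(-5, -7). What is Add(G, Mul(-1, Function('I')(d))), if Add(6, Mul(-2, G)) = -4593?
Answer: Rational(4601, 2) ≈ 2300.5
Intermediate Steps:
d = 140 (d = Mul(4, Mul(-5, -7)) = Mul(4, 35) = 140)
G = Rational(4599, 2) (G = Add(3, Mul(Rational(-1, 2), -4593)) = Add(3, Rational(4593, 2)) = Rational(4599, 2) ≈ 2299.5)
Function('I')(k) = -1 (Function('I')(k) = Add(-2, Pow(Add(3, -2), 2)) = Add(-2, Pow(1, 2)) = Add(-2, 1) = -1)
Add(G, Mul(-1, Function('I')(d))) = Add(Rational(4599, 2), Mul(-1, -1)) = Add(Rational(4599, 2), 1) = Rational(4601, 2)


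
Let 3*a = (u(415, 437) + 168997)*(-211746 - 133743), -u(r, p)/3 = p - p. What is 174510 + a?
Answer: -19462027001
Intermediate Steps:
u(r, p) = 0 (u(r, p) = -3*(p - p) = -3*0 = 0)
a = -19462201511 (a = ((0 + 168997)*(-211746 - 133743))/3 = (168997*(-345489))/3 = (⅓)*(-58386604533) = -19462201511)
174510 + a = 174510 - 19462201511 = -19462027001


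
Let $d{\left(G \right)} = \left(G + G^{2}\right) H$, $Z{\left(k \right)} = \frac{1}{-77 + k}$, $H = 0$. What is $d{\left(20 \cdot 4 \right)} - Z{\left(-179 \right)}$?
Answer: $\frac{1}{256} \approx 0.0039063$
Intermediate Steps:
$d{\left(G \right)} = 0$ ($d{\left(G \right)} = \left(G + G^{2}\right) 0 = 0$)
$d{\left(20 \cdot 4 \right)} - Z{\left(-179 \right)} = 0 - \frac{1}{-77 - 179} = 0 - \frac{1}{-256} = 0 - - \frac{1}{256} = 0 + \frac{1}{256} = \frac{1}{256}$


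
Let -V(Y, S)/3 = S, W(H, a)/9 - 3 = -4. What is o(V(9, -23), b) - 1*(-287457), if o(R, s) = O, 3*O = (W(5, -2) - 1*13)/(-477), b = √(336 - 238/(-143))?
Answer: 411350989/1431 ≈ 2.8746e+5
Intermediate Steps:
W(H, a) = -9 (W(H, a) = 27 + 9*(-4) = 27 - 36 = -9)
V(Y, S) = -3*S
b = √6904898/143 (b = √(336 - 238*(-1/143)) = √(336 + 238/143) = √(48286/143) = √6904898/143 ≈ 18.376)
O = 22/1431 (O = ((-9 - 1*13)/(-477))/3 = ((-9 - 13)*(-1/477))/3 = (-22*(-1/477))/3 = (⅓)*(22/477) = 22/1431 ≈ 0.015374)
o(R, s) = 22/1431
o(V(9, -23), b) - 1*(-287457) = 22/1431 - 1*(-287457) = 22/1431 + 287457 = 411350989/1431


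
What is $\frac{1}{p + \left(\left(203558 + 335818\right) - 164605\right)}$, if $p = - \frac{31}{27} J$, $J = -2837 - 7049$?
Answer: $\frac{27}{10425283} \approx 2.5899 \cdot 10^{-6}$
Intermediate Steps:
$J = -9886$ ($J = -2837 - 7049 = -9886$)
$p = \frac{306466}{27}$ ($p = - \frac{31}{27} \left(-9886\right) = \left(-31\right) \frac{1}{27} \left(-9886\right) = \left(- \frac{31}{27}\right) \left(-9886\right) = \frac{306466}{27} \approx 11351.0$)
$\frac{1}{p + \left(\left(203558 + 335818\right) - 164605\right)} = \frac{1}{\frac{306466}{27} + \left(\left(203558 + 335818\right) - 164605\right)} = \frac{1}{\frac{306466}{27} + \left(539376 - 164605\right)} = \frac{1}{\frac{306466}{27} + 374771} = \frac{1}{\frac{10425283}{27}} = \frac{27}{10425283}$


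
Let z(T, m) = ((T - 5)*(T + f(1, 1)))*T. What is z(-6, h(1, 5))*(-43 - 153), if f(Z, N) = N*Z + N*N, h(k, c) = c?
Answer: 51744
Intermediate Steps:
f(Z, N) = N² + N*Z (f(Z, N) = N*Z + N² = N² + N*Z)
z(T, m) = T*(-5 + T)*(2 + T) (z(T, m) = ((T - 5)*(T + 1*(1 + 1)))*T = ((-5 + T)*(T + 1*2))*T = ((-5 + T)*(T + 2))*T = ((-5 + T)*(2 + T))*T = T*(-5 + T)*(2 + T))
z(-6, h(1, 5))*(-43 - 153) = (-6*(-10 + (-6)² - 3*(-6)))*(-43 - 153) = -6*(-10 + 36 + 18)*(-196) = -6*44*(-196) = -264*(-196) = 51744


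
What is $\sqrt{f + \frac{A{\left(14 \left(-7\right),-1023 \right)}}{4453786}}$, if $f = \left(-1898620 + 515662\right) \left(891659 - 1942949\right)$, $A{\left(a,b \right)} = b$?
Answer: $\frac{\sqrt{28839665300056526492829642}}{4453786} \approx 1.2058 \cdot 10^{6}$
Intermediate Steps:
$f = 1453889915820$ ($f = \left(-1382958\right) \left(-1051290\right) = 1453889915820$)
$\sqrt{f + \frac{A{\left(14 \left(-7\right),-1023 \right)}}{4453786}} = \sqrt{1453889915820 - \frac{1023}{4453786}} = \sqrt{\frac{6475314552620293497}{4453786}} = \frac{\sqrt{28839665300056526492829642}}{4453786}$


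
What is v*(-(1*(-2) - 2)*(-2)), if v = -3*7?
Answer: 168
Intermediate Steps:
v = -21
v*(-(1*(-2) - 2)*(-2)) = -(-21)*(1*(-2) - 2)*(-2) = -(-21)*(-2 - 2)*(-2) = -(-21)*(-4*(-2)) = -(-21)*8 = -21*(-8) = 168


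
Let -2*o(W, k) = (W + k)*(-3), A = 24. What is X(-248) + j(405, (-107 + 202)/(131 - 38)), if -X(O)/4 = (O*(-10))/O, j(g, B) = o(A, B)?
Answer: 4807/62 ≈ 77.532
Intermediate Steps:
o(W, k) = 3*W/2 + 3*k/2 (o(W, k) = -(W + k)*(-3)/2 = -(-3*W - 3*k)/2 = 3*W/2 + 3*k/2)
j(g, B) = 36 + 3*B/2 (j(g, B) = (3/2)*24 + 3*B/2 = 36 + 3*B/2)
X(O) = 40 (X(O) = -4*O*(-10)/O = -4*(-10*O)/O = -4*(-10) = 40)
X(-248) + j(405, (-107 + 202)/(131 - 38)) = 40 + (36 + 3*((-107 + 202)/(131 - 38))/2) = 40 + (36 + 3*(95/93)/2) = 40 + (36 + 3*(95*(1/93))/2) = 40 + (36 + (3/2)*(95/93)) = 40 + (36 + 95/62) = 40 + 2327/62 = 4807/62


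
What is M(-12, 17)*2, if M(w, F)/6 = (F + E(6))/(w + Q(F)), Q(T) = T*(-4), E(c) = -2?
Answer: -9/4 ≈ -2.2500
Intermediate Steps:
Q(T) = -4*T
M(w, F) = 6*(-2 + F)/(w - 4*F) (M(w, F) = 6*((F - 2)/(w - 4*F)) = 6*((-2 + F)/(w - 4*F)) = 6*(-2 + F)/(w - 4*F))
M(-12, 17)*2 = (6*(2 - 1*17)/(-1*(-12) + 4*17))*2 = (6*(2 - 17)/(12 + 68))*2 = (6*(-15)/80)*2 = (6*(1/80)*(-15))*2 = -9/8*2 = -9/4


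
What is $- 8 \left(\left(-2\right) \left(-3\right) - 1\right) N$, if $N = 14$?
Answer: $-560$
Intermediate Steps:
$- 8 \left(\left(-2\right) \left(-3\right) - 1\right) N = - 8 \left(\left(-2\right) \left(-3\right) - 1\right) 14 = - 8 \left(6 - 1\right) 14 = \left(-8\right) 5 \cdot 14 = \left(-40\right) 14 = -560$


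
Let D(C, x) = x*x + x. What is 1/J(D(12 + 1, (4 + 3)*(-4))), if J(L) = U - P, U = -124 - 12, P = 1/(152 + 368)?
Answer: -520/70721 ≈ -0.0073528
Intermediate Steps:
P = 1/520 ≈ 0.0019231
U = -136
D(C, x) = x + x**2 (D(C, x) = x**2 + x = x + x**2)
J(L) = -70721/520 (J(L) = -136 - 1*1/520 = -136 - 1/520 = -70721/520)
1/J(D(12 + 1, (4 + 3)*(-4))) = 1/(-70721/520) = -520/70721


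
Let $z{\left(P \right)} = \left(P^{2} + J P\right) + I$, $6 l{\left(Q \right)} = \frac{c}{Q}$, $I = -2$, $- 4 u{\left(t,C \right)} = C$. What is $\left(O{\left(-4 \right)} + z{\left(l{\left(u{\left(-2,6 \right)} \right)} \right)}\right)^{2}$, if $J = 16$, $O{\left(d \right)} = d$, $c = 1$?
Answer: $\frac{395641}{6561} \approx 60.302$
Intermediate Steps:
$u{\left(t,C \right)} = - \frac{C}{4}$
$l{\left(Q \right)} = \frac{1}{6 Q}$ ($l{\left(Q \right)} = \frac{1 \frac{1}{Q}}{6} = \frac{1}{6 Q}$)
$z{\left(P \right)} = -2 + P^{2} + 16 P$ ($z{\left(P \right)} = \left(P^{2} + 16 P\right) - 2 = -2 + P^{2} + 16 P$)
$\left(O{\left(-4 \right)} + z{\left(l{\left(u{\left(-2,6 \right)} \right)} \right)}\right)^{2} = \left(-4 + \left(-2 + \left(\frac{1}{6 \left(\left(- \frac{1}{4}\right) 6\right)}\right)^{2} + 16 \frac{1}{6 \left(\left(- \frac{1}{4}\right) 6\right)}\right)\right)^{2} = \left(-4 + \left(-2 + \left(\frac{1}{6 \left(- \frac{3}{2}\right)}\right)^{2} + 16 \frac{1}{6 \left(- \frac{3}{2}\right)}\right)\right)^{2} = \left(-4 + \left(-2 + \left(\frac{1}{6} \left(- \frac{2}{3}\right)\right)^{2} + 16 \cdot \frac{1}{6} \left(- \frac{2}{3}\right)\right)\right)^{2} = \left(-4 + \left(-2 + \left(- \frac{1}{9}\right)^{2} + 16 \left(- \frac{1}{9}\right)\right)\right)^{2} = \left(-4 - \frac{305}{81}\right)^{2} = \left(- \frac{629}{81}\right)^{2} = \frac{395641}{6561}$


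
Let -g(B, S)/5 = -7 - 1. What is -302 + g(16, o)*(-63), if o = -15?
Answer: -2822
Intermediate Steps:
g(B, S) = 40 (g(B, S) = -5*(-7 - 1) = -5*(-8) = 40)
-302 + g(16, o)*(-63) = -302 + 40*(-63) = -302 - 2520 = -2822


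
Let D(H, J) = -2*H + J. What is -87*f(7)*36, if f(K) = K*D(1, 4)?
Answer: -43848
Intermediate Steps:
D(H, J) = J - 2*H
f(K) = 2*K (f(K) = K*(4 - 2*1) = K*(4 - 2) = K*2 = 2*K)
-87*f(7)*36 = -174*7*36 = -87*14*36 = -1218*36 = -43848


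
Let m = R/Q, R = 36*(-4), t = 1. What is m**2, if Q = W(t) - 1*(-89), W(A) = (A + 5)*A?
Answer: 20736/9025 ≈ 2.2976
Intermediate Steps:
W(A) = A*(5 + A) (W(A) = (5 + A)*A = A*(5 + A))
Q = 95 (Q = 1*(5 + 1) - 1*(-89) = 1*6 + 89 = 6 + 89 = 95)
R = -144
m = -144/95 ≈ -1.5158
m**2 = (-144/95)**2 = 20736/9025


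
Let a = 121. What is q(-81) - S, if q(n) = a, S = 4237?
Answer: -4116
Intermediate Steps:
q(n) = 121
q(-81) - S = 121 - 1*4237 = 121 - 4237 = -4116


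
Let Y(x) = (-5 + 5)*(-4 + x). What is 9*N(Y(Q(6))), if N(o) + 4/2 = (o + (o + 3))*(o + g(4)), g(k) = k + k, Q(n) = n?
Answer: 198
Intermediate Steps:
g(k) = 2*k
Y(x) = 0 (Y(x) = 0*(-4 + x) = 0)
N(o) = -2 + (3 + 2*o)*(8 + o) (N(o) = -2 + (o + (o + 3))*(o + 2*4) = -2 + (o + (3 + o))*(o + 8) = -2 + (3 + 2*o)*(8 + o))
9*N(Y(Q(6))) = 9*(22 + 2*0² + 19*0) = 9*(22 + 2*0 + 0) = 9*(22 + 0 + 0) = 9*22 = 198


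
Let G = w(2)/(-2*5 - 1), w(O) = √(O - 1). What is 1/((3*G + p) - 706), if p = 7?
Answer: -11/7692 ≈ -0.0014301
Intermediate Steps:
w(O) = √(-1 + O)
G = -1/11 (G = √(-1 + 2)/(-2*5 - 1) = √1/(-10 - 1) = 1/(-11) = 1*(-1/11) = -1/11 ≈ -0.090909)
1/((3*G + p) - 706) = 1/((3*(-1/11) + 7) - 706) = 1/((-3/11 + 7) - 706) = 1/(74/11 - 706) = 1/(-7692/11) = -11/7692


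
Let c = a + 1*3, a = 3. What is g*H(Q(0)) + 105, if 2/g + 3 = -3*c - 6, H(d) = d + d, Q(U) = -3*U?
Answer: 105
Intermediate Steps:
H(d) = 2*d
c = 6 (c = 3 + 1*3 = 3 + 3 = 6)
g = -2/27 (g = 2/(-3 + (-3*6 - 6)) = 2/(-3 + (-18 - 6)) = 2/(-3 - 24) = 2/(-27) = 2*(-1/27) = -2/27 ≈ -0.074074)
g*H(Q(0)) + 105 = -4*(-3*0)/27 + 105 = -4*0/27 + 105 = -2/27*0 + 105 = 0 + 105 = 105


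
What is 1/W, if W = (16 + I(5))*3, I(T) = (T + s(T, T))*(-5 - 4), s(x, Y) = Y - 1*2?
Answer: -1/168 ≈ -0.0059524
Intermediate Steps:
s(x, Y) = -2 + Y (s(x, Y) = Y - 2 = -2 + Y)
I(T) = 18 - 18*T (I(T) = (T + (-2 + T))*(-5 - 4) = (-2 + 2*T)*(-9) = 18 - 18*T)
W = -168 (W = (16 + (18 - 18*5))*3 = (16 + (18 - 90))*3 = (16 - 72)*3 = -56*3 = -168)
1/W = 1/(-168) = -1/168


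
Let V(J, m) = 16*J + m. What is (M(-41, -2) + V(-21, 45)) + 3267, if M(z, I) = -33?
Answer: 2943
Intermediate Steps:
V(J, m) = m + 16*J
(M(-41, -2) + V(-21, 45)) + 3267 = (-33 + (45 + 16*(-21))) + 3267 = (-33 + (45 - 336)) + 3267 = (-33 - 291) + 3267 = -324 + 3267 = 2943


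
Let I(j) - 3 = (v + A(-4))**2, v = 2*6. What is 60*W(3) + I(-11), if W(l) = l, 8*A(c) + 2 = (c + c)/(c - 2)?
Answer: 46801/144 ≈ 325.01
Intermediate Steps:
A(c) = -1/4 + c/(4*(-2 + c)) (A(c) = -1/4 + ((c + c)/(c - 2))/8 = -1/4 + ((2*c)/(-2 + c))/8 = -1/4 + (2*c/(-2 + c))/8 = -1/4 + c/(4*(-2 + c)))
v = 12
I(j) = 20881/144 (I(j) = 3 + (12 + 1/(2*(-2 - 4)))**2 = 3 + (12 + (1/2)/(-6))**2 = 3 + (12 + (1/2)*(-1/6))**2 = 3 + (12 - 1/12)**2 = 3 + (143/12)**2 = 3 + 20449/144 = 20881/144)
60*W(3) + I(-11) = 60*3 + 20881/144 = 180 + 20881/144 = 46801/144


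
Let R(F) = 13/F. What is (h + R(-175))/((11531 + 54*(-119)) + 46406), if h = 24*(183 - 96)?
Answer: 365387/9014425 ≈ 0.040534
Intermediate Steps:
h = 2088 (h = 24*87 = 2088)
(h + R(-175))/((11531 + 54*(-119)) + 46406) = (2088 + 13/(-175))/((11531 + 54*(-119)) + 46406) = (2088 + 13*(-1/175))/((11531 - 6426) + 46406) = (2088 - 13/175)/(5105 + 46406) = (365387/175)/51511 = (365387/175)*(1/51511) = 365387/9014425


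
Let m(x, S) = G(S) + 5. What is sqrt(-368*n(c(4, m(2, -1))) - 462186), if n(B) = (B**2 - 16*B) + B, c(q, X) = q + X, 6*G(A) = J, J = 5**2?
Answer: I*sqrt(4079726)/3 ≈ 673.28*I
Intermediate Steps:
J = 25
G(A) = 25/6 (G(A) = (1/6)*25 = 25/6)
m(x, S) = 55/6 (m(x, S) = 25/6 + 5 = 55/6)
c(q, X) = X + q
n(B) = B**2 - 15*B
sqrt(-368*n(c(4, m(2, -1))) - 462186) = sqrt(-368*(55/6 + 4)*(-15 + (55/6 + 4)) - 462186) = sqrt(-14536*(-15 + 79/6)/3 - 462186) = sqrt(-14536*(-11)/(3*6) - 462186) = sqrt(-368*(-869/36) - 462186) = sqrt(79948/9 - 462186) = sqrt(-4079726/9) = I*sqrt(4079726)/3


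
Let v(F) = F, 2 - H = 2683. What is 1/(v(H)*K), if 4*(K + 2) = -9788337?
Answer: 4/26242552945 ≈ 1.5242e-10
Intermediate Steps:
H = -2681 (H = 2 - 1*2683 = 2 - 2683 = -2681)
K = -9788345/4 (K = -2 + (1/4)*(-9788337) = -2 - 9788337/4 = -9788345/4 ≈ -2.4471e+6)
1/(v(H)*K) = 1/((-2681)*(-9788345/4)) = -1/2681*(-4/9788345) = 4/26242552945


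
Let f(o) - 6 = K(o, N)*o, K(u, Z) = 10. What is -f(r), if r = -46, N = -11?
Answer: 454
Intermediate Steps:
f(o) = 6 + 10*o
-f(r) = -(6 + 10*(-46)) = -(6 - 460) = -1*(-454) = 454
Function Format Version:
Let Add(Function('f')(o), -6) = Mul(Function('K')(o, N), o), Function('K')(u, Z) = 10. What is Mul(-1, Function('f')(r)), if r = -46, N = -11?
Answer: 454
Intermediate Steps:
Function('f')(o) = Add(6, Mul(10, o))
Mul(-1, Function('f')(r)) = Mul(-1, Add(6, Mul(10, -46))) = Mul(-1, Add(6, -460)) = Mul(-1, -454) = 454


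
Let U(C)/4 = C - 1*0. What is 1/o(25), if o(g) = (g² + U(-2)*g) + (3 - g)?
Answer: 1/403 ≈ 0.0024814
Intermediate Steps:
U(C) = 4*C (U(C) = 4*(C - 1*0) = 4*(C + 0) = 4*C)
o(g) = 3 + g² - 9*g (o(g) = (g² + (4*(-2))*g) + (3 - g) = (g² - 8*g) + (3 - g) = 3 + g² - 9*g)
1/o(25) = 1/(3 + 25² - 9*25) = 1/(3 + 625 - 225) = 1/403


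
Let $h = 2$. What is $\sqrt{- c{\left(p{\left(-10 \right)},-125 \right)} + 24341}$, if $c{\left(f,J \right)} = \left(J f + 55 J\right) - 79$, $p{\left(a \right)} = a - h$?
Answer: $\sqrt{29795} \approx 172.61$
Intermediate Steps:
$p{\left(a \right)} = -2 + a$ ($p{\left(a \right)} = a - 2 = -2 + a$)
$c{\left(f,J \right)} = -79 + 55 J + J f$ ($c{\left(f,J \right)} = \left(55 J + J f\right) - 79 = -79 + 55 J + J f$)
$\sqrt{- c{\left(p{\left(-10 \right)},-125 \right)} + 24341} = \sqrt{- (-79 + 55 \left(-125\right) - 125 \left(-2 - 10\right)) + 24341} = \sqrt{- (-79 - 6875 - -1500) + 24341} = \sqrt{- (-79 - 6875 + 1500) + 24341} = \sqrt{\left(-1\right) \left(-5454\right) + 24341} = \sqrt{5454 + 24341} = \sqrt{29795}$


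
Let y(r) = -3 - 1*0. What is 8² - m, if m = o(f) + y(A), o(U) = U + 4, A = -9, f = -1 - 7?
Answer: 71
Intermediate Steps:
f = -8
o(U) = 4 + U
y(r) = -3 (y(r) = -3 + 0 = -3)
m = -7 (m = (4 - 8) - 3 = -4 - 3 = -7)
8² - m = 8² - 1*(-7) = 64 + 7 = 71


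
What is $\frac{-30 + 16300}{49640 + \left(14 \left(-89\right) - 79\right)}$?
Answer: $\frac{3254}{9663} \approx 0.33675$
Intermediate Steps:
$\frac{-30 + 16300}{49640 + \left(14 \left(-89\right) - 79\right)} = \frac{16270}{49640 - 1325} = \frac{16270}{48315} = 16270 \cdot \frac{1}{48315} = \frac{3254}{9663}$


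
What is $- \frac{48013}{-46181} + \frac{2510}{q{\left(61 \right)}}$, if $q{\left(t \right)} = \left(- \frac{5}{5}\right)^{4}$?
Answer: $\frac{115962323}{46181} \approx 2511.0$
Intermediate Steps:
$q{\left(t \right)} = 1$ ($q{\left(t \right)} = \left(\left(-5\right) \frac{1}{5}\right)^{4} = \left(-1\right)^{4} = 1$)
$- \frac{48013}{-46181} + \frac{2510}{q{\left(61 \right)}} = - \frac{48013}{-46181} + \frac{2510}{1} = \left(-48013\right) \left(- \frac{1}{46181}\right) + 2510 \cdot 1 = \frac{48013}{46181} + 2510 = \frac{115962323}{46181}$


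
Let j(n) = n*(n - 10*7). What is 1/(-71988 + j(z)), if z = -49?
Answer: -1/66157 ≈ -1.5116e-5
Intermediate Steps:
j(n) = n*(-70 + n) (j(n) = n*(n - 70) = n*(-70 + n))
1/(-71988 + j(z)) = 1/(-71988 - 49*(-70 - 49)) = 1/(-71988 - 49*(-119)) = 1/(-71988 + 5831) = 1/(-66157) = -1/66157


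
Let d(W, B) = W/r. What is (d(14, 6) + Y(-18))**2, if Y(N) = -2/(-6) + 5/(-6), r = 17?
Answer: 121/1156 ≈ 0.10467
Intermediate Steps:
d(W, B) = W/17
Y(N) = -1/2 (Y(N) = -2*(-1/6) + 5*(-1/6) = 1/3 - 5/6 = -1/2)
(d(14, 6) + Y(-18))**2 = ((1/17)*14 - 1/2)**2 = (14/17 - 1/2)**2 = (11/34)**2 = 121/1156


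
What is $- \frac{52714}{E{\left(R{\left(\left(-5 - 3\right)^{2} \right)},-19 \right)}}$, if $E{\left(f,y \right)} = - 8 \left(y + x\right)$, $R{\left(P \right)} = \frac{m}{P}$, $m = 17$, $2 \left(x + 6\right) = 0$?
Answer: $- \frac{26357}{100} \approx -263.57$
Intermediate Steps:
$x = -6$ ($x = -6 + \frac{1}{2} \cdot 0 = -6 + 0 = -6$)
$R{\left(P \right)} = \frac{17}{P}$
$E{\left(f,y \right)} = 48 - 8 y$ ($E{\left(f,y \right)} = - 8 \left(y - 6\right) = - 8 \left(-6 + y\right) = 48 - 8 y$)
$- \frac{52714}{E{\left(R{\left(\left(-5 - 3\right)^{2} \right)},-19 \right)}} = - \frac{52714}{48 - -152} = - \frac{52714}{48 + 152} = - \frac{52714}{200} = \left(-52714\right) \frac{1}{200} = - \frac{26357}{100}$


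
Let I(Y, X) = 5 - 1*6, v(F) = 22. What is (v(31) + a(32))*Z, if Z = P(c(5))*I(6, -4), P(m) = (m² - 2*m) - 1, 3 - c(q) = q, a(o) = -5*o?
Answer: 966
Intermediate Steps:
c(q) = 3 - q
I(Y, X) = -1 (I(Y, X) = 5 - 6 = -1)
P(m) = -1 + m² - 2*m
Z = -7 (Z = (-1 + (3 - 1*5)² - 2*(3 - 1*5))*(-1) = (-1 + (3 - 5)² - 2*(3 - 5))*(-1) = (-1 + (-2)² - 2*(-2))*(-1) = (-1 + 4 + 4)*(-1) = 7*(-1) = -7)
(v(31) + a(32))*Z = (22 - 5*32)*(-7) = (22 - 160)*(-7) = -138*(-7) = 966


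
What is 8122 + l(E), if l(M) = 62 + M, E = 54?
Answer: 8238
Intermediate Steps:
8122 + l(E) = 8122 + (62 + 54) = 8122 + 116 = 8238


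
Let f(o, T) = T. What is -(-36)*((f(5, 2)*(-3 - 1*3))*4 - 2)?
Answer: -1800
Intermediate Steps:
-(-36)*((f(5, 2)*(-3 - 1*3))*4 - 2) = -(-36)*((2*(-3 - 1*3))*4 - 2) = -(-36)*((2*(-3 - 3))*4 - 2) = -(-36)*((2*(-6))*4 - 2) = -(-36)*(-12*4 - 2) = -(-36)*(-48 - 2) = -(-36)*(-50) = -9*200 = -1800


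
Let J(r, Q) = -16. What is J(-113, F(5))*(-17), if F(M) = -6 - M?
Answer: 272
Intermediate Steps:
J(-113, F(5))*(-17) = -16*(-17) = 272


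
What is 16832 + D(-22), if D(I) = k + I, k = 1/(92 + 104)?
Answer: 3294761/196 ≈ 16810.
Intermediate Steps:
k = 1/196 ≈ 0.0051020
D(I) = 1/196 + I
16832 + D(-22) = 16832 + (1/196 - 22) = 16832 - 4311/196 = 3294761/196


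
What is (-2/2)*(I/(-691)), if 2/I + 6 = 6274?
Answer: 1/2165594 ≈ 4.6177e-7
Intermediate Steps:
I = 1/3134 (I = 2/(-6 + 6274) = 2/6268 = 2*(1/6268) = 1/3134 ≈ 0.00031908)
(-2/2)*(I/(-691)) = (-2/2)*((1/3134)/(-691)) = (-2*½)*((1/3134)*(-1/691)) = -1*(-1/2165594) = 1/2165594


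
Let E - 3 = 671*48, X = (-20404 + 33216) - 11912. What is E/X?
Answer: 3579/100 ≈ 35.790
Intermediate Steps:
X = 900 (X = 12812 - 11912 = 900)
E = 32211 (E = 3 + 671*48 = 3 + 32208 = 32211)
E/X = 32211/900 = 32211*(1/900) = 3579/100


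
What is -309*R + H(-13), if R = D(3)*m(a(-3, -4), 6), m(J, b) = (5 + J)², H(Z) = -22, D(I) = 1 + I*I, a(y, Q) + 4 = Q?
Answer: -27832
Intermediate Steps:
a(y, Q) = -4 + Q
D(I) = 1 + I²
R = 90 (R = (1 + 3²)*(5 + (-4 - 4))² = (1 + 9)*(5 - 8)² = 10*(-3)² = 10*9 = 90)
-309*R + H(-13) = -309*90 - 22 = -27810 - 22 = -27832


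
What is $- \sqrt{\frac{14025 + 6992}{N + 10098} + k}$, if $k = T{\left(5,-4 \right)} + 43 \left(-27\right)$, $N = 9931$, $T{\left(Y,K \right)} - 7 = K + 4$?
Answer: $- \frac{i \sqrt{462518661021}}{20029} \approx - 33.955 i$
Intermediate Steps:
$T{\left(Y,K \right)} = 11 + K$ ($T{\left(Y,K \right)} = 7 + \left(K + 4\right) = 7 + \left(4 + K\right) = 11 + K$)
$k = -1154$ ($k = \left(11 - 4\right) + 43 \left(-27\right) = 7 - 1161 = -1154$)
$- \sqrt{\frac{14025 + 6992}{N + 10098} + k} = - \sqrt{\frac{14025 + 6992}{9931 + 10098} - 1154} = - \sqrt{\frac{21017}{20029} - 1154} = - \sqrt{- \frac{23092449}{20029}} = - \frac{i \sqrt{462518661021}}{20029}$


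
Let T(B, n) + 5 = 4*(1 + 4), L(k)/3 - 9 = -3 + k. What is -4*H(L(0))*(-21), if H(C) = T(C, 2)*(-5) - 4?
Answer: -6636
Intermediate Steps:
L(k) = 18 + 3*k (L(k) = 27 + 3*(-3 + k) = 27 + (-9 + 3*k) = 18 + 3*k)
T(B, n) = 15 (T(B, n) = -5 + 4*(1 + 4) = -5 + 4*5 = -5 + 20 = 15)
H(C) = -79 (H(C) = 15*(-5) - 4 = -75 - 4 = -79)
-4*H(L(0))*(-21) = -4*(-79)*(-21) = 316*(-21) = -6636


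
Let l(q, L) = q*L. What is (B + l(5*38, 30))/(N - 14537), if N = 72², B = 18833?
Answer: -24533/9353 ≈ -2.6230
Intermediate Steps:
N = 5184
l(q, L) = L*q
(B + l(5*38, 30))/(N - 14537) = (18833 + 30*(5*38))/(5184 - 14537) = (18833 + 30*190)/(-9353) = (18833 + 5700)*(-1/9353) = 24533*(-1/9353) = -24533/9353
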